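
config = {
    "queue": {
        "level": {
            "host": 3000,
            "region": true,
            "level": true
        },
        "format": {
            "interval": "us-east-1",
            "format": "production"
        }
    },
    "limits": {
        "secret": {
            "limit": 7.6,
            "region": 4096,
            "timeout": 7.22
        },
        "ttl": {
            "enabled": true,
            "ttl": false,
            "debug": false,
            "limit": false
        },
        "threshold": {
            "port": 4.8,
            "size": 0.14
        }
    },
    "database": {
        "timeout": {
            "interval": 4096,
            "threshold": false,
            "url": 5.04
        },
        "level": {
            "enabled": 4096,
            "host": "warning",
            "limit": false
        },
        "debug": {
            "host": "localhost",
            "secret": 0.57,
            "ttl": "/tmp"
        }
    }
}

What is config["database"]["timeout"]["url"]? 5.04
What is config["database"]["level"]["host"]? "warning"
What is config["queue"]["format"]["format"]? "production"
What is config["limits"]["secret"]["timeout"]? 7.22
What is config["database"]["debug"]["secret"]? 0.57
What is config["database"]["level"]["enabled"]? 4096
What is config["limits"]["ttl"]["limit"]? False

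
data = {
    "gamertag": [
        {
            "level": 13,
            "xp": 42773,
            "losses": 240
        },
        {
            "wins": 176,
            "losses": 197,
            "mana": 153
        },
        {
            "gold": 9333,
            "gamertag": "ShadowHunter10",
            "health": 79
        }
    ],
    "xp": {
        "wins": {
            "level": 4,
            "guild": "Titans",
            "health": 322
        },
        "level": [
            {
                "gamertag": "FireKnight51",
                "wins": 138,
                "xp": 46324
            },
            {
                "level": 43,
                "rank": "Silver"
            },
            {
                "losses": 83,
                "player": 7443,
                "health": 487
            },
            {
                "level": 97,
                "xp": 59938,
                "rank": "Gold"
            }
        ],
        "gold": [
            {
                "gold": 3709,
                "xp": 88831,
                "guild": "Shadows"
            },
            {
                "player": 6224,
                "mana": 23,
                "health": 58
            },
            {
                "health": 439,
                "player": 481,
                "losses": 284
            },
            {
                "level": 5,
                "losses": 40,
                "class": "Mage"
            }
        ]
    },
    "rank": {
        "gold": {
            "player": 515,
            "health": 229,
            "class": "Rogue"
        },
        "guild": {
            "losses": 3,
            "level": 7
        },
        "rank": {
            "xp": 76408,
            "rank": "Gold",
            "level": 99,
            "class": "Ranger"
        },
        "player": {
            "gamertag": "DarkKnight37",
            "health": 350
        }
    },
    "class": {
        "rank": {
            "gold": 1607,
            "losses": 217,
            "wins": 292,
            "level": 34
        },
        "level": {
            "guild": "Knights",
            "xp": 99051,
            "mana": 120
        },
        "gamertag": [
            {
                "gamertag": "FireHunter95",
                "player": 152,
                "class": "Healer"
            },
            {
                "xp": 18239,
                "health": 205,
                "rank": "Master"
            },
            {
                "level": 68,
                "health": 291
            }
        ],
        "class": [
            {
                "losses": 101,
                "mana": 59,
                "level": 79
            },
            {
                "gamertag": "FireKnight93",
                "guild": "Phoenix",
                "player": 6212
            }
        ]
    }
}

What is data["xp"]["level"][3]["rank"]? "Gold"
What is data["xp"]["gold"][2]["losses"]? 284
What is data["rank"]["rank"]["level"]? 99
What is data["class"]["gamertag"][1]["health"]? 205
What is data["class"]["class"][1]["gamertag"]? "FireKnight93"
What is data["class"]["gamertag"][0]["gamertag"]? "FireHunter95"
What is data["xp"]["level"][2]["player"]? 7443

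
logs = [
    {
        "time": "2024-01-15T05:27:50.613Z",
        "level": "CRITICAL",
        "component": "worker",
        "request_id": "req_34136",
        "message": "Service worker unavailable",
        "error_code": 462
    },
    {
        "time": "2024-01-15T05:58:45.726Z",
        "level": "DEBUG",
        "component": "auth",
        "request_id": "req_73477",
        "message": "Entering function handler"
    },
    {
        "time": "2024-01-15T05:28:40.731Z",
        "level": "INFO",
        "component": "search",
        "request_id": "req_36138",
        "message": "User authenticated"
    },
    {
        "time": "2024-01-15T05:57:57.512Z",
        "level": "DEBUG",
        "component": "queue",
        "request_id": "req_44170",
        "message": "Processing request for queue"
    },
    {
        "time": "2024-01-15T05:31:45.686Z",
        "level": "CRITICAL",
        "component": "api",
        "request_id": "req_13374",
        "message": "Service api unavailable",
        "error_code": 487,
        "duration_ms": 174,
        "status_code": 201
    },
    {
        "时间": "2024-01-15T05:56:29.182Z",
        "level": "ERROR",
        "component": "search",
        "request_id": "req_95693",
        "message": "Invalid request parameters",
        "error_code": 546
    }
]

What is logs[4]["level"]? "CRITICAL"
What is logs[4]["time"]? "2024-01-15T05:31:45.686Z"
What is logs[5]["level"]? "ERROR"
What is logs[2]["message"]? "User authenticated"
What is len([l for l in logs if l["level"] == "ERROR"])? 1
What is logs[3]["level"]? "DEBUG"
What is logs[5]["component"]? "search"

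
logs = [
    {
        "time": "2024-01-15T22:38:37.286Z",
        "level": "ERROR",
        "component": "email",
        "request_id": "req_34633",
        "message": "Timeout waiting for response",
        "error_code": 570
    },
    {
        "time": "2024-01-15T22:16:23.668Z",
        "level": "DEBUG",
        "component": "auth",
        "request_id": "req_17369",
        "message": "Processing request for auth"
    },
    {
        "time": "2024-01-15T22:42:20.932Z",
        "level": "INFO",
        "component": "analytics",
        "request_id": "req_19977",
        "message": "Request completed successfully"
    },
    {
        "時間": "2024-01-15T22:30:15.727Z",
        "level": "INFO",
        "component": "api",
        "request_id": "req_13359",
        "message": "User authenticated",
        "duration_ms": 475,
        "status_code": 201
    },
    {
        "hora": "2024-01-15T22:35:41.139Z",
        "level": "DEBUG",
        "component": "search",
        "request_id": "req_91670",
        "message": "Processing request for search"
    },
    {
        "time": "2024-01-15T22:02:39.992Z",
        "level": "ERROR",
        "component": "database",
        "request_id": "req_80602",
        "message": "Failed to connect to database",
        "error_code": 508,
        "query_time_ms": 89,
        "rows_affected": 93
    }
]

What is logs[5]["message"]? "Failed to connect to database"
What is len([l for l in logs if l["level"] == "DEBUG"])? 2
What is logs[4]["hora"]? "2024-01-15T22:35:41.139Z"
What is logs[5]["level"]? "ERROR"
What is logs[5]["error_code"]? 508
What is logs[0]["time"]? "2024-01-15T22:38:37.286Z"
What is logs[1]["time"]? "2024-01-15T22:16:23.668Z"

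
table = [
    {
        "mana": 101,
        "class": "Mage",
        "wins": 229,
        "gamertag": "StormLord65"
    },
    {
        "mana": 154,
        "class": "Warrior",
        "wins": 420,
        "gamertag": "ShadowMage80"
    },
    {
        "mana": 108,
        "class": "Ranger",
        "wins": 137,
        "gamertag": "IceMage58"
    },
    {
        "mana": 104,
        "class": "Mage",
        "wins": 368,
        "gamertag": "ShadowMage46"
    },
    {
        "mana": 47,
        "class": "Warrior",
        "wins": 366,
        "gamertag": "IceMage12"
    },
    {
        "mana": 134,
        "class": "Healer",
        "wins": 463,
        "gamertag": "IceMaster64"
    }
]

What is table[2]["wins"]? 137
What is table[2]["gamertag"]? "IceMage58"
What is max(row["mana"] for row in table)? 154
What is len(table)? 6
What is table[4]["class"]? "Warrior"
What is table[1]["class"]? "Warrior"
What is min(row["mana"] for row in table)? 47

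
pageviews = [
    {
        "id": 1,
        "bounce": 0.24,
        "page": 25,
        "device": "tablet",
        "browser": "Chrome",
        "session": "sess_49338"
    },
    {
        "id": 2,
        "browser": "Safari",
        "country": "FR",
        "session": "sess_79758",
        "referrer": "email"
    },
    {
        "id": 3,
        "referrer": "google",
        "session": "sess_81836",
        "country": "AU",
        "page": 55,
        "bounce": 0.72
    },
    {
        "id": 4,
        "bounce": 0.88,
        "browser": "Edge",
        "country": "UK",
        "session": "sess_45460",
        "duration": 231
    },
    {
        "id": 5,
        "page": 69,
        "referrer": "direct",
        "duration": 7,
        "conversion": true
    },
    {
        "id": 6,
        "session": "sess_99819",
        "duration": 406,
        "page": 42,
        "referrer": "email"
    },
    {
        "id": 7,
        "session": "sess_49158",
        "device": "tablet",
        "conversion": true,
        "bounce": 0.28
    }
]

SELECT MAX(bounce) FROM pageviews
0.88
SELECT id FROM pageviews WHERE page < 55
[1, 6]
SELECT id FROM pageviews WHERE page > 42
[3, 5]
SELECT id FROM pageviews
[1, 2, 3, 4, 5, 6, 7]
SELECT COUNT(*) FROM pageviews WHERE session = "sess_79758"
1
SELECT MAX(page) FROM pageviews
69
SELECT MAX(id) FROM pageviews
7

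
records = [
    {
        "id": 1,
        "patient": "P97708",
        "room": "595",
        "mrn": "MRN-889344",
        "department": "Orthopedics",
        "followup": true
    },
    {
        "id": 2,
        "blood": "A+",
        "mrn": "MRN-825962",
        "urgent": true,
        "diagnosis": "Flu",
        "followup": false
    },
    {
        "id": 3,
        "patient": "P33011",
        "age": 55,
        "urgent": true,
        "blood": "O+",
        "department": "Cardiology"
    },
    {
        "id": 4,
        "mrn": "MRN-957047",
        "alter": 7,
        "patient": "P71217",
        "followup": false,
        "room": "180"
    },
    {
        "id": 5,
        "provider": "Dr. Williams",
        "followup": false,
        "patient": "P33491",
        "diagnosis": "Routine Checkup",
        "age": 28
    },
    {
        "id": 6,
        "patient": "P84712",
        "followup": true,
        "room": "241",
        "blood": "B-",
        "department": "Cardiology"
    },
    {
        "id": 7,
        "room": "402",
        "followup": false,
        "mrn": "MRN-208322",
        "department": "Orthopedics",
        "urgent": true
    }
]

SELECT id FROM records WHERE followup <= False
[2, 4, 5, 7]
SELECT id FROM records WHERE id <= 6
[1, 2, 3, 4, 5, 6]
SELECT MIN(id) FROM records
1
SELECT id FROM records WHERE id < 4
[1, 2, 3]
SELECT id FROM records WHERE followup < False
[]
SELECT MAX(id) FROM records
7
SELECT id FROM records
[1, 2, 3, 4, 5, 6, 7]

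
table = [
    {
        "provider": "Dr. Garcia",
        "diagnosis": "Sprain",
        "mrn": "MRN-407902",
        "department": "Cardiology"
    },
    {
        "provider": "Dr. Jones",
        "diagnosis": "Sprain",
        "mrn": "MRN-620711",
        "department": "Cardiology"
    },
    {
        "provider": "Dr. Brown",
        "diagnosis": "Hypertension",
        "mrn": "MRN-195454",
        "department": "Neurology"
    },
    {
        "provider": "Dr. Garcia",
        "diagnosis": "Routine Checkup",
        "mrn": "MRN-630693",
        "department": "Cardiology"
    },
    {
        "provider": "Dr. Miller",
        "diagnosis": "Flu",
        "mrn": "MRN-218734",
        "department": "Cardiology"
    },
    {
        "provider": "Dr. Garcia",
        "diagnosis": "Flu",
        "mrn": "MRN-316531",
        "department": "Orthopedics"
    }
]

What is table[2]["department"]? "Neurology"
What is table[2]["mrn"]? "MRN-195454"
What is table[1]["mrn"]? "MRN-620711"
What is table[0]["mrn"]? "MRN-407902"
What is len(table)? 6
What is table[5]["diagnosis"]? "Flu"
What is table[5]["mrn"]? "MRN-316531"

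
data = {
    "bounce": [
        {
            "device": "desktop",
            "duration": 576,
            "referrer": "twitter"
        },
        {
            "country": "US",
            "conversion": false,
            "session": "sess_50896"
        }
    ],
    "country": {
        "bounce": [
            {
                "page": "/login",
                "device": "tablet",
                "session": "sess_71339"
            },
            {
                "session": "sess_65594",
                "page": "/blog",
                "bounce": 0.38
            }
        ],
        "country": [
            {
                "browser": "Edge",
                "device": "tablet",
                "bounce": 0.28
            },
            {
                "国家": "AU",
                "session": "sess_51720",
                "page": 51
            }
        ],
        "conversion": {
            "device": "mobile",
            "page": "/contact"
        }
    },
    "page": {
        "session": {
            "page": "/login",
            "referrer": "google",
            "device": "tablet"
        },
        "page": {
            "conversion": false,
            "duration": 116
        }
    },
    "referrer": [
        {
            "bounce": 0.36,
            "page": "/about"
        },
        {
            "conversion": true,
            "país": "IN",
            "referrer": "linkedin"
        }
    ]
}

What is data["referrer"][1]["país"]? "IN"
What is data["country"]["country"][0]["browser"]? "Edge"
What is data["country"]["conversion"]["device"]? "mobile"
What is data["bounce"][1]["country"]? "US"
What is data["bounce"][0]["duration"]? 576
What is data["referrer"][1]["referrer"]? "linkedin"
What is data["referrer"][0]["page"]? "/about"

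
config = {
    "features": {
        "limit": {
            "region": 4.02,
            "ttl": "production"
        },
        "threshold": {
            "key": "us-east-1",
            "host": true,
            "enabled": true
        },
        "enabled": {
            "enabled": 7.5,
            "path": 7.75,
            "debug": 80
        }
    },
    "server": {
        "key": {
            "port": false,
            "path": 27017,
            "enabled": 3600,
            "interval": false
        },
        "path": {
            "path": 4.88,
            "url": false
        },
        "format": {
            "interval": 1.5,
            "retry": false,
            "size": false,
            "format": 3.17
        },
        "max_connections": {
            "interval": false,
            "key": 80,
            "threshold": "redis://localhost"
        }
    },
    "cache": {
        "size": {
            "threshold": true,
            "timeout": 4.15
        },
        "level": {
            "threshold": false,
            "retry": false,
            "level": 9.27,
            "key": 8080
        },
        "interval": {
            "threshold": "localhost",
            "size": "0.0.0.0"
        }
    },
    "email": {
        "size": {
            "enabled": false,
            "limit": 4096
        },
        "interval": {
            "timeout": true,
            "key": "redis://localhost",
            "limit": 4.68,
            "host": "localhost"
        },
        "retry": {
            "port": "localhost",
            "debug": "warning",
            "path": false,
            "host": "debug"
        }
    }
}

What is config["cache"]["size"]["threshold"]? True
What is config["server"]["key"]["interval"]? False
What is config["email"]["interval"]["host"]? "localhost"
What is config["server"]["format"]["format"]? 3.17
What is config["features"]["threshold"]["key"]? "us-east-1"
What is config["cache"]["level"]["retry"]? False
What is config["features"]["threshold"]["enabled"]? True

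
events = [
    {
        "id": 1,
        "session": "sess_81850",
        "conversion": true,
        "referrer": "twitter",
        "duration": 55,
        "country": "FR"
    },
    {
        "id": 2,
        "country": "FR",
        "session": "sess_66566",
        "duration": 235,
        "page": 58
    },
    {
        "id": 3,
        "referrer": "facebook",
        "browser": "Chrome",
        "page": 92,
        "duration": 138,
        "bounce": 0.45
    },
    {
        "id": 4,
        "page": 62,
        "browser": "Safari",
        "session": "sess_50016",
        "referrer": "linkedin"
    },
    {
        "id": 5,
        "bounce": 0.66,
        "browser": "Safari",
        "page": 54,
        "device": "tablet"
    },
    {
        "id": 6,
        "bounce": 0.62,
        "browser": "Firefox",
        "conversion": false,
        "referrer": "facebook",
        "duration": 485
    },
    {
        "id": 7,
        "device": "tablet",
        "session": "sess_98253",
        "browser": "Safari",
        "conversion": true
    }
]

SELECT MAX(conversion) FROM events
True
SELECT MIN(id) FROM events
1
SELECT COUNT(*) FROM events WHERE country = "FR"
2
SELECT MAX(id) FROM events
7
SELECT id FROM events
[1, 2, 3, 4, 5, 6, 7]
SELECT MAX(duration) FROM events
485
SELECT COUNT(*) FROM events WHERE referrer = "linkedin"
1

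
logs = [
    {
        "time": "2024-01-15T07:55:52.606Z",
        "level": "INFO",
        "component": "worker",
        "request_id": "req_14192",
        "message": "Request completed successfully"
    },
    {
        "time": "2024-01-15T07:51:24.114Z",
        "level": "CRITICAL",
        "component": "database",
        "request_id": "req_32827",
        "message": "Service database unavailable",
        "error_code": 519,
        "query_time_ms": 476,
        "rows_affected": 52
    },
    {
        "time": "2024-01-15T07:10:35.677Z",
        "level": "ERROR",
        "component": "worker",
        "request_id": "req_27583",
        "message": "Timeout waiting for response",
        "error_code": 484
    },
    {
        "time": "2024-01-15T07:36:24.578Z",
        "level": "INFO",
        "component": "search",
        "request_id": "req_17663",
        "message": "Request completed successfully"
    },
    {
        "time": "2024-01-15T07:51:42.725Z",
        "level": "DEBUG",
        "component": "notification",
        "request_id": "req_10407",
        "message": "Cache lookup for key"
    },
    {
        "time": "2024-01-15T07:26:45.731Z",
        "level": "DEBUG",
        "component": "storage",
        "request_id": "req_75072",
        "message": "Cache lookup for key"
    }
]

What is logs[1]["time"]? "2024-01-15T07:51:24.114Z"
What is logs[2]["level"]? "ERROR"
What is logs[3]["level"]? "INFO"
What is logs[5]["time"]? "2024-01-15T07:26:45.731Z"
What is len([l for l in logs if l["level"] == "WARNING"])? 0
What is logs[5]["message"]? "Cache lookup for key"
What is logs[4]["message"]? "Cache lookup for key"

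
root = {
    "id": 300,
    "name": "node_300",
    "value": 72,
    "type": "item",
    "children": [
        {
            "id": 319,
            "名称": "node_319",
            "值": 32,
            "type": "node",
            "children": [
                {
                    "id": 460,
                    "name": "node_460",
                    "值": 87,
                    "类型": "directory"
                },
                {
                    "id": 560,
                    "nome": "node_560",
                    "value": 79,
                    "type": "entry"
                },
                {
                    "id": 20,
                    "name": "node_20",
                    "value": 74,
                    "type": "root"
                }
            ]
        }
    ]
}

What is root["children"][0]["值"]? 32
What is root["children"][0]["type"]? "node"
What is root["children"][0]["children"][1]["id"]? 560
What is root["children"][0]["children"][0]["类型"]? "directory"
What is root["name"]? "node_300"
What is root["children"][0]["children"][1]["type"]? "entry"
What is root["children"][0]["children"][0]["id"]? 460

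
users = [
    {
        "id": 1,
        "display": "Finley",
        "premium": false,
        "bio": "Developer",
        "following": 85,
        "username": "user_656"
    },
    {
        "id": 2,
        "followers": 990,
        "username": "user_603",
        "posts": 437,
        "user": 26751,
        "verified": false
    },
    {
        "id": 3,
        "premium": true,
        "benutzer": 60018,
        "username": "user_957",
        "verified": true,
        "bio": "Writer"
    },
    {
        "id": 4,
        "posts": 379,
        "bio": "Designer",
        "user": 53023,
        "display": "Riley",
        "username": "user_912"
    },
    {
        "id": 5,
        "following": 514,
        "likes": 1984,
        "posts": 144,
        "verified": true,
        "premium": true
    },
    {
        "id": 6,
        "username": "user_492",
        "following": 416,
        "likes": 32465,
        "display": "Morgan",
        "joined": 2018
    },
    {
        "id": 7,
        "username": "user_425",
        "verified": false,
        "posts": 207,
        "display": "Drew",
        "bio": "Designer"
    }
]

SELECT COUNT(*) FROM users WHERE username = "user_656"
1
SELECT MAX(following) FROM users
514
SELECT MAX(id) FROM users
7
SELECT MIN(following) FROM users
85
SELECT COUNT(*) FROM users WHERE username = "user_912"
1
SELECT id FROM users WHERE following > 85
[5, 6]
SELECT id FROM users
[1, 2, 3, 4, 5, 6, 7]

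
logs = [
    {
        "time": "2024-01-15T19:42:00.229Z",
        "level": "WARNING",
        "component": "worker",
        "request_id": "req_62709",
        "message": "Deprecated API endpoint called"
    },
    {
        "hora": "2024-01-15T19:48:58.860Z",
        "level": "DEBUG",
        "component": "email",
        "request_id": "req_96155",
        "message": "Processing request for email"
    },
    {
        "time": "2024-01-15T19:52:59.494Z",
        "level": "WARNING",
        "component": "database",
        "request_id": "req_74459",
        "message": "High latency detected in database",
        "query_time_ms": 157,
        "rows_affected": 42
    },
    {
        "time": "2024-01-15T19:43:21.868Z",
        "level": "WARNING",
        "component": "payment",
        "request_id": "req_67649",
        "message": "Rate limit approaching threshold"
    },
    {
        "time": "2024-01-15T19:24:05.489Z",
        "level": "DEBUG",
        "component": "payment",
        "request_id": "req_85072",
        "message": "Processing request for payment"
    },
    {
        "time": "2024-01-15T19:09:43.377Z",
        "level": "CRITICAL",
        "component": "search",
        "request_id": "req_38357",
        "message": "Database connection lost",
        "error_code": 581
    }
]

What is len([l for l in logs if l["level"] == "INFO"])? 0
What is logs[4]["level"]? "DEBUG"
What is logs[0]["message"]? "Deprecated API endpoint called"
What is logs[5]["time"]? "2024-01-15T19:09:43.377Z"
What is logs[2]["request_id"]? "req_74459"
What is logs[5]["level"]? "CRITICAL"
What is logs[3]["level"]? "WARNING"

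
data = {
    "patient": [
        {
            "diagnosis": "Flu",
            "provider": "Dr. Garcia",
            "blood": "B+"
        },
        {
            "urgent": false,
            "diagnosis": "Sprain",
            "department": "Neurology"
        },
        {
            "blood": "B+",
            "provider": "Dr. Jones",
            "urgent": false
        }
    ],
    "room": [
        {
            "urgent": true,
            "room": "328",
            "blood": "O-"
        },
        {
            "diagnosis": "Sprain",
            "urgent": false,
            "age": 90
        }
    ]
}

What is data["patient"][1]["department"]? "Neurology"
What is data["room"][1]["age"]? 90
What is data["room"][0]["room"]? "328"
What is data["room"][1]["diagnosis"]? "Sprain"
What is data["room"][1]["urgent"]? False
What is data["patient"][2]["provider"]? "Dr. Jones"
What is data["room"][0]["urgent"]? True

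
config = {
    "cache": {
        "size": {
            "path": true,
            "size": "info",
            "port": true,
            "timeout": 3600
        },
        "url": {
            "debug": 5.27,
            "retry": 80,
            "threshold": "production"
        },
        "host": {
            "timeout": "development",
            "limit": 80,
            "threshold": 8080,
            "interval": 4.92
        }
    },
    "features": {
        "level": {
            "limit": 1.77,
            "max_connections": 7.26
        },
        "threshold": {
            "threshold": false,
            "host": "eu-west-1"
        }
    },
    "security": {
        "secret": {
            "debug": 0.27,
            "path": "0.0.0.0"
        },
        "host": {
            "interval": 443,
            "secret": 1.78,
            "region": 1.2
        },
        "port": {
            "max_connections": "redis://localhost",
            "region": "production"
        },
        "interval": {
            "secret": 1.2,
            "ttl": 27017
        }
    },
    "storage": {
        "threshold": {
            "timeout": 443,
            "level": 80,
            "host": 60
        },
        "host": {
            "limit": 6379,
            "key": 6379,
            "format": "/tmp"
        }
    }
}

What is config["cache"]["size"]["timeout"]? 3600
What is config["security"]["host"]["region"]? 1.2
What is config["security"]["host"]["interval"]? 443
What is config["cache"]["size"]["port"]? True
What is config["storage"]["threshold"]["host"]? 60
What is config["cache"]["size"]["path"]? True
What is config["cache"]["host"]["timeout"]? "development"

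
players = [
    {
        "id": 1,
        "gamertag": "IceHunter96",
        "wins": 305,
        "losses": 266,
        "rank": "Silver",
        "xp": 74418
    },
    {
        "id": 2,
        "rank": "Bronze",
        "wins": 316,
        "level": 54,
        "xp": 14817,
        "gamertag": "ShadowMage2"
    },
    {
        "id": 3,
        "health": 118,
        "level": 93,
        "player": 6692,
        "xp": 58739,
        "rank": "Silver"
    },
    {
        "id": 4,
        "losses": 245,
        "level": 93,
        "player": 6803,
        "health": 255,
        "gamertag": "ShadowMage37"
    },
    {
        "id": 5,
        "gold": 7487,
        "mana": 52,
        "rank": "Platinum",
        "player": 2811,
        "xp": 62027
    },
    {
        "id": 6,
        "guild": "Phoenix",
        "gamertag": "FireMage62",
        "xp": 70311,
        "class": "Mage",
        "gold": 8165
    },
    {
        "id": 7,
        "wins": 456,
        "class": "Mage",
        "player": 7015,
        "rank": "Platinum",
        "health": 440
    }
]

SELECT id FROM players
[1, 2, 3, 4, 5, 6, 7]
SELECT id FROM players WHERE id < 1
[]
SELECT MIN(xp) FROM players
14817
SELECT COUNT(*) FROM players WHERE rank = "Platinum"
2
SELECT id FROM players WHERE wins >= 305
[1, 2, 7]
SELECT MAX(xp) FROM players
74418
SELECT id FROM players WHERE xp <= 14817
[2]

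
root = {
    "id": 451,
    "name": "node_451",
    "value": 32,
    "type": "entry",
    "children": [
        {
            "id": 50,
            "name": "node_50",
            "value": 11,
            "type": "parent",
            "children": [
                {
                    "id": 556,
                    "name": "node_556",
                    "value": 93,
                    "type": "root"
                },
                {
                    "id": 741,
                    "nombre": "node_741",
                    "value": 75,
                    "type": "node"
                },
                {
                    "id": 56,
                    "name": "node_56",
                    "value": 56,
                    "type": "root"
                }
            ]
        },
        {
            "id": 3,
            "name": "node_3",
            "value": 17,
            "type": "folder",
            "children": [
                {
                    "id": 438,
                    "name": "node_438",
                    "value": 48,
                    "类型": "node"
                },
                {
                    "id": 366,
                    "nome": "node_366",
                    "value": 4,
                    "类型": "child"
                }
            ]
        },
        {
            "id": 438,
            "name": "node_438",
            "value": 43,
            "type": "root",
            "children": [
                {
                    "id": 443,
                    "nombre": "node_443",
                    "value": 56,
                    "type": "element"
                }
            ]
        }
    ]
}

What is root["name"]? "node_451"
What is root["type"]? "entry"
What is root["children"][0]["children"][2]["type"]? "root"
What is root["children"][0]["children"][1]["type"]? "node"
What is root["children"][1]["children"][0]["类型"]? "node"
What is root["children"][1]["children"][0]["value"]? 48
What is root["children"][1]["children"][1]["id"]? 366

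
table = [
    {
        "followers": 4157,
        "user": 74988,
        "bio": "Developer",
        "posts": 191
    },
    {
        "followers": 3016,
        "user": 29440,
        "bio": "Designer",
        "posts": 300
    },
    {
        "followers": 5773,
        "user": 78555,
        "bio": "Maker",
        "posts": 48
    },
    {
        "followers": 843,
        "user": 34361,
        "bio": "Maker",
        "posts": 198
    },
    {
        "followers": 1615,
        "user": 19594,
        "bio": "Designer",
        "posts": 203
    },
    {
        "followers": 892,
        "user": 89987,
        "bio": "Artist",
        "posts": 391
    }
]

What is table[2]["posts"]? 48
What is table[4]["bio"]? "Designer"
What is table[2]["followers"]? 5773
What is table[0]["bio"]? "Developer"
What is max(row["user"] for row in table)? 89987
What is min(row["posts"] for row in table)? 48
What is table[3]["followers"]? 843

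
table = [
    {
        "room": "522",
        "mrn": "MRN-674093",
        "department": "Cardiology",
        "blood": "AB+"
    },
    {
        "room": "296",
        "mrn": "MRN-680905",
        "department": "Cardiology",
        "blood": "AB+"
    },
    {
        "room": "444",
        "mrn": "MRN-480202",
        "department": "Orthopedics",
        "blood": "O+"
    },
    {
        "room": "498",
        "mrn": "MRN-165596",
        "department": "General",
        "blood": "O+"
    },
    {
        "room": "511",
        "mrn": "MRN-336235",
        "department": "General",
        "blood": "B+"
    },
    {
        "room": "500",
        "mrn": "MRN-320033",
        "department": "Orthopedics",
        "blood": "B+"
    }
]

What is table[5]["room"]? "500"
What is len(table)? 6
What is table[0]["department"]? "Cardiology"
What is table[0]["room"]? "522"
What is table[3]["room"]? "498"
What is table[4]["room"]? "511"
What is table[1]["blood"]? "AB+"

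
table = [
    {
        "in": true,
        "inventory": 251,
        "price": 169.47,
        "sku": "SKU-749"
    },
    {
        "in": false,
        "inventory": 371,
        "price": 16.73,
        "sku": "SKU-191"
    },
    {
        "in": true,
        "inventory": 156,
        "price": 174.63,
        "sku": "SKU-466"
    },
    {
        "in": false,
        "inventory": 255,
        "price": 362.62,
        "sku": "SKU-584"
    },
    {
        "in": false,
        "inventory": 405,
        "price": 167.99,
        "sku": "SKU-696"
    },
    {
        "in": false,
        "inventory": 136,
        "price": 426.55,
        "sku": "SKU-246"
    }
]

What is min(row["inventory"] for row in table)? 136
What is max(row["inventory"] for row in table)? 405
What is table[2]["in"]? True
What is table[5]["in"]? False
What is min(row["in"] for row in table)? False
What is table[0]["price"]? 169.47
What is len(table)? 6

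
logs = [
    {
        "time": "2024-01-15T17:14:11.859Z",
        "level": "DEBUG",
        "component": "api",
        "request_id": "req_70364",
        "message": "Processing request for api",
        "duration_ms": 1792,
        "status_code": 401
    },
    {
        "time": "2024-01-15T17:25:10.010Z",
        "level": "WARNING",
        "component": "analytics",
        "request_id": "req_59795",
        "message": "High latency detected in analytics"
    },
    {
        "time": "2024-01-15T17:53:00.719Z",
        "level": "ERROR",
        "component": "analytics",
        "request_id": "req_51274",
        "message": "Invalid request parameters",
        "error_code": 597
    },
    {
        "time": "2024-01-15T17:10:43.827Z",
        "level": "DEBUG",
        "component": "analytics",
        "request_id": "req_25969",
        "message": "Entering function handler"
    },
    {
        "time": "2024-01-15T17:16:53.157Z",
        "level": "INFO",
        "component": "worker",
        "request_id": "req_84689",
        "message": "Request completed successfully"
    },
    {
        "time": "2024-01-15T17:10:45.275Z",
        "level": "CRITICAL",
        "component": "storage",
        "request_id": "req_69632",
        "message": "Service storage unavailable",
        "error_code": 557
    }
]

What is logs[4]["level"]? "INFO"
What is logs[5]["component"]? "storage"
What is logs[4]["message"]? "Request completed successfully"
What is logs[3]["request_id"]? "req_25969"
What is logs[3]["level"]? "DEBUG"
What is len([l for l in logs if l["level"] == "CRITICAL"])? 1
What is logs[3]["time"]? "2024-01-15T17:10:43.827Z"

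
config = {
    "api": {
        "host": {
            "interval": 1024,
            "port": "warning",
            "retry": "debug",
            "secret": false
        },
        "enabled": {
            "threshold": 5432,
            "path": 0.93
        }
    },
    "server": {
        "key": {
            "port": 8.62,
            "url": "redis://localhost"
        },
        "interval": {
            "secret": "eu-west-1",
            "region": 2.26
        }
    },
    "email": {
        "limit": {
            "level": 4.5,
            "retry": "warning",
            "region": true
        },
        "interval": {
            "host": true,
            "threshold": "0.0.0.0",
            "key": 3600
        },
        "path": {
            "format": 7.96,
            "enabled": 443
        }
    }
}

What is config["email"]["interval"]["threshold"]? "0.0.0.0"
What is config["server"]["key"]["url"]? "redis://localhost"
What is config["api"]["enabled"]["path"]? 0.93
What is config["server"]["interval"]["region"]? 2.26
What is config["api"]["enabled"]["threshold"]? 5432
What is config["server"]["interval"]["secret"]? "eu-west-1"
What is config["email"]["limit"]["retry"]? "warning"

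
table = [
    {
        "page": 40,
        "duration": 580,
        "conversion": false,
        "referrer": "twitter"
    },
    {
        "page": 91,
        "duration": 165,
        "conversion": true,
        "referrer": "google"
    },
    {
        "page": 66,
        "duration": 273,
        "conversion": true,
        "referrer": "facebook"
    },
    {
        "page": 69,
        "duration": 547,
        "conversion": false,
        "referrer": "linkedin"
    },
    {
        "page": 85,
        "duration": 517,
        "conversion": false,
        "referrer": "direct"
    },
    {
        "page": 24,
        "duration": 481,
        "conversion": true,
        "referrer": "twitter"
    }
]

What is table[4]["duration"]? 517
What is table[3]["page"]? 69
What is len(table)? 6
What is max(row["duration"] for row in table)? 580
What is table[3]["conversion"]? False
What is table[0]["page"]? 40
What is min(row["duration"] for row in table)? 165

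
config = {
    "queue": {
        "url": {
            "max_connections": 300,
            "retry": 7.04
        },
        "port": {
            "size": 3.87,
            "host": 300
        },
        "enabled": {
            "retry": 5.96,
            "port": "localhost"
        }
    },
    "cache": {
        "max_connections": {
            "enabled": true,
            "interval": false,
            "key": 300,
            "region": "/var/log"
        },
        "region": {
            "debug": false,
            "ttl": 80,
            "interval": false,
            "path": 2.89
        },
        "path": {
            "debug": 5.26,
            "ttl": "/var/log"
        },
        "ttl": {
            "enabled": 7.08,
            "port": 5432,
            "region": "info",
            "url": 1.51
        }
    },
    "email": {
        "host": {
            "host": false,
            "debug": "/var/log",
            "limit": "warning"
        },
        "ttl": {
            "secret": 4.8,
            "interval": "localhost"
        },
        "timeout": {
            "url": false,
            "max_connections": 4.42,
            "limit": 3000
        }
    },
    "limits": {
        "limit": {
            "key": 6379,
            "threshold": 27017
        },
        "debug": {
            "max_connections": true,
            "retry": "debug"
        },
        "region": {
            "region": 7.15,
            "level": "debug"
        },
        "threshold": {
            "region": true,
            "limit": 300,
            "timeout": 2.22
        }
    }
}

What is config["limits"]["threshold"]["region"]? True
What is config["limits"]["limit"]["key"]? 6379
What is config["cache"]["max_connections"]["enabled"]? True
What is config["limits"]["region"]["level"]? "debug"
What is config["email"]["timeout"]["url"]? False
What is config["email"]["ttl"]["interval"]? "localhost"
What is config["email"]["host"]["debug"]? "/var/log"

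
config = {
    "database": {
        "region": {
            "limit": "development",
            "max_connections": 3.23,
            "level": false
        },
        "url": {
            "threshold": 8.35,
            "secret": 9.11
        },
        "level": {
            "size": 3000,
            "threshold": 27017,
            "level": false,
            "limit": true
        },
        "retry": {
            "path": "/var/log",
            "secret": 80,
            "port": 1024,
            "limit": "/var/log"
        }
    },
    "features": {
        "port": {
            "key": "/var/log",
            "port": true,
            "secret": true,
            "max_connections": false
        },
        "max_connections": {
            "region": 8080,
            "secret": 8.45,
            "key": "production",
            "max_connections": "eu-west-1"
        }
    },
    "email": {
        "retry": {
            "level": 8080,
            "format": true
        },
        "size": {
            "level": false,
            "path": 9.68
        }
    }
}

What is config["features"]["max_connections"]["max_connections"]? "eu-west-1"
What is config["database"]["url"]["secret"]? 9.11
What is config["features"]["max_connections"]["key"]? "production"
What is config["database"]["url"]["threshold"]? 8.35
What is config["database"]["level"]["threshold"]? 27017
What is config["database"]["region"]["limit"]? "development"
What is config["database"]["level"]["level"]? False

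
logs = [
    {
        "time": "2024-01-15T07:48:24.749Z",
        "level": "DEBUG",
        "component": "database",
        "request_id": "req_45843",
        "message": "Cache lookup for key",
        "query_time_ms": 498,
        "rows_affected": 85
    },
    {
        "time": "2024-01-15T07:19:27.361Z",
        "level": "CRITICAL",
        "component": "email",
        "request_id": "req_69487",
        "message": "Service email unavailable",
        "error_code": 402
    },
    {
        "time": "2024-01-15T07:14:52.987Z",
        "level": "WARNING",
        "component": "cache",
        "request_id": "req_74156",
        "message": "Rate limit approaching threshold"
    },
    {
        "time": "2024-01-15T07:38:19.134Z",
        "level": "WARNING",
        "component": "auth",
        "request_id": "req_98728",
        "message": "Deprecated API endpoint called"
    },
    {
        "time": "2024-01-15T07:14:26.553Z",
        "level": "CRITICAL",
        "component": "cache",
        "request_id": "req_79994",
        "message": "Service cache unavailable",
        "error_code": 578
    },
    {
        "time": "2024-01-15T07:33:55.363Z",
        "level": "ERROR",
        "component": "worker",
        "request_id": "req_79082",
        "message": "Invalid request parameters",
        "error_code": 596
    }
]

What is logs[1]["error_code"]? 402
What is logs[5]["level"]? "ERROR"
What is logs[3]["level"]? "WARNING"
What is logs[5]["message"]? "Invalid request parameters"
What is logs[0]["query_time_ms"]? 498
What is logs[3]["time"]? "2024-01-15T07:38:19.134Z"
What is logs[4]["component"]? "cache"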